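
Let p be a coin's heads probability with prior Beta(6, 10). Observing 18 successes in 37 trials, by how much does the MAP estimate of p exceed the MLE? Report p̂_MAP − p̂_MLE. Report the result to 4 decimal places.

MAP − MLE = -0.0355

Posterior is Beta(24, 29); MAP = (24−1)/(53−2) = 23/51 ≈ 0.45098.
MLE ignores the prior: p̂_MLE = k/n = 18/37 ≈ 0.48649.
Difference = 23/51 − 18/37 = -67/1887 ≈ -0.0355.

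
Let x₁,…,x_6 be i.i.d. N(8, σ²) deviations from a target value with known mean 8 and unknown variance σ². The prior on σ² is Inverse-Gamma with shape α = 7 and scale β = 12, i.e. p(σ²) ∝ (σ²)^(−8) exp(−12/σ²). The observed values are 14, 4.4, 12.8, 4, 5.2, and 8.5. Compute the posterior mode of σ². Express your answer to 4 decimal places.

Sum of squared deviations about the known mean: SS = (14−8)² + (4.4−8)² + (12.8−8)² + (4−8)² + (5.2−8)² + (8.5−8)² = 96.09.
The Normal likelihood contributes (σ²)^(−n/2) exp(−SS/(2σ²)), so the posterior is Inverse-Gamma(α + n/2, β + SS/2) = Inverse-Gamma(10, 60.045).
The mode of Inverse-Gamma(a, b) is b/(a+1) = 60.045/11 ≈ 5.4586.

σ̂²_MAP = 5.4586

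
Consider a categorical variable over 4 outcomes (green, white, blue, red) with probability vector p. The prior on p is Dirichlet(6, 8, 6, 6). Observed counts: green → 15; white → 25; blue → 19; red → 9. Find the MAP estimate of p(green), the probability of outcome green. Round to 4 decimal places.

MAP estimate of p(green) = 0.2222

The posterior is Dirichlet(αᵢ + nᵢ) = Dirichlet(21, 33, 25, 15).
For a Dirichlet(a₁,…,a_K) with all aᵢ > 1, the mode has j-th component (aⱼ − 1)/(Σaᵢ − K).
Here Σaᵢ = 94 and K = 4, so p(green) = (21 − 1)/(94 − 4) = 20/90 ≈ 0.2222.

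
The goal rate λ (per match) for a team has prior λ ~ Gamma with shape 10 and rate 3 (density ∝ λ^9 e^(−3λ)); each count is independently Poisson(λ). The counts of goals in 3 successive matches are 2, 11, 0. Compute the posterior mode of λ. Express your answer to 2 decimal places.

λ̂_MAP = 3.67

Σxᵢ = 2+11+0 = 13, with n = 3.
Posterior ∝ λ^9e^(−3λ) · λ^13e^(−3λ) = λ^22e^(−6λ), i.e. Gamma(shape=23, rate=6).
The mode of a Gamma(a, b) with a ≥ 1 (shape–rate) is (a−1)/b = 22/6 ≈ 3.67.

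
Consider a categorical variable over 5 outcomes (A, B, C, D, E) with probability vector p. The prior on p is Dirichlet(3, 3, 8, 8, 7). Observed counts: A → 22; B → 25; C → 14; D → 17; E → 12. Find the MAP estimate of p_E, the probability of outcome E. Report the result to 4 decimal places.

MAP estimate of p_E = 0.1579

The posterior is Dirichlet(αᵢ + nᵢ) = Dirichlet(25, 28, 22, 25, 19).
For a Dirichlet(a₁,…,a_K) with all aᵢ > 1, the mode has j-th component (aⱼ − 1)/(Σaᵢ − K).
Here Σaᵢ = 119 and K = 5, so p_E = (19 − 1)/(119 − 5) = 18/114 ≈ 0.1579.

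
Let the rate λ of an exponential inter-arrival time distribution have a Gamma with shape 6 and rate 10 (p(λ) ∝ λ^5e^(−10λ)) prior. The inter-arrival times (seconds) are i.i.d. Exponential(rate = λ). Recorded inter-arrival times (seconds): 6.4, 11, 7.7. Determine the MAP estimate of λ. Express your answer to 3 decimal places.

The Exponential(rate=λ) likelihood is ∝ λ^n e^(−λΣtᵢ). Here n = 3 and Σtᵢ = 6.4 + 11 + 7.7 = 25.1.
Posterior ∝ λ^5e^(−10λ) · λ^3e^(−25.1λ) = λ^8e^(−35.1λ), i.e. Gamma(9, 35.1).
Mode = (a−1)/b = 8/35.1 ≈ 0.228.

λ̂_MAP = 0.228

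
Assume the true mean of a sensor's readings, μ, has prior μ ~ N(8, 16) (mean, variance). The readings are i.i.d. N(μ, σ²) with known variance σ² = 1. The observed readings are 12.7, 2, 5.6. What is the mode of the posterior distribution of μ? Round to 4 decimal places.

μ̂_MAP = 6.7918

n = 3; x̄ = (12.7 + 2 + 5.6)/3 = 20.3/3 = 203/30 ≈ 6.7667.
For a Normal prior and Normal likelihood with known variance, the posterior is Normal; its mode equals its mean, the precision-weighted average.
Prior precision 1/σ₀² = 1/16 = 0.0625; data precision n/σ² = 3/1 = 3.
μ̂ = (0.0625·8 + 3·(203/30)) / (0.0625 + 3) = 20.8/3.0625 = 1664/245 ≈ 6.7918.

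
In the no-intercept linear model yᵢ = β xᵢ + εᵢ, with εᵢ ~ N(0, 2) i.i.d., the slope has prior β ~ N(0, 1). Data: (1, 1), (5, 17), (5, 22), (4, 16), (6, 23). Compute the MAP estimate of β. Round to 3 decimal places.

β̂_MAP = 3.790

log p(β | y) = −Σ(yᵢ − βxᵢ)²/(2·2) − β²/(2·1) + const.
Setting the derivative to zero: Σxᵢ(yᵢ − βxᵢ)/2 − β/1 = 0, so β = Σxᵢyᵢ / (Σxᵢ² + σ²/τ²).
Σxᵢyᵢ = 1·1 + 5·17 + 5·22 + 4·16 + 6·23 = 398; Σxᵢ² = 103; σ²/τ² = 2.
β̂_MAP = 398 / (103 + 2) = 398/105 ≈ 3.790.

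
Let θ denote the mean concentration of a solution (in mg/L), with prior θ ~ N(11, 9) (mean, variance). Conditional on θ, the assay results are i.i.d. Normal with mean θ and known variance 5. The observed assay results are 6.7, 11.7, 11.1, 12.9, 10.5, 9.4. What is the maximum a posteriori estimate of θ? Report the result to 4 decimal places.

n = 6; x̄ = (6.7 + 11.7 + 11.1 + 12.9 + 10.5 + 9.4)/6 = 62.3/6 = 623/60 ≈ 10.3833.
For a Normal prior and Normal likelihood with known variance, the posterior is Normal; its mode equals its mean, the precision-weighted average.
Prior precision 1/σ₀² = 1/9; data precision n/σ² = 6/5 = 1.2.
θ̂ = ((1/9)·11 + 1.2·(623/60)) / (1/9 + 1.2) = (6157/450)/(59/45) = 6157/590 ≈ 10.4356.

θ̂_MAP = 10.4356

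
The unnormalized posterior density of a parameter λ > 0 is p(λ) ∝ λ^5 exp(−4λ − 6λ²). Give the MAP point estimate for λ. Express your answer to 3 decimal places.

ℓ'(λ) = 5/λ − 4 − 12λ. Setting this to zero and multiplying by λ: 12λ² + 4λ − 5 = 0.
λ = (−4 + √(4² + 4·12·5)) / (2·12) = (−4 + √256) / 24 = (−4 + 16)/24 = 1/2.
ℓ''(λ) = −5/λ² − 12 < 0, confirming a maximum.

λ̂_MAP = 0.500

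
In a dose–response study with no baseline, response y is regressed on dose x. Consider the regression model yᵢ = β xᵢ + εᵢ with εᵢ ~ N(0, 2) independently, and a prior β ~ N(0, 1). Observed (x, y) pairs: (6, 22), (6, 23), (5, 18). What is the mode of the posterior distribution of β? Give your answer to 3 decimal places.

log p(β | y) = −Σ(yᵢ − βxᵢ)²/(2·2) − β²/(2·1) + const.
Setting the derivative to zero: Σxᵢ(yᵢ − βxᵢ)/2 − β/1 = 0, so β = Σxᵢyᵢ / (Σxᵢ² + σ²/τ²).
Σxᵢyᵢ = 6·22 + 6·23 + 5·18 = 360; Σxᵢ² = 97; σ²/τ² = 2.
β̂_MAP = 360 / (97 + 2) = 360/99 ≈ 3.636.

β̂_MAP = 3.636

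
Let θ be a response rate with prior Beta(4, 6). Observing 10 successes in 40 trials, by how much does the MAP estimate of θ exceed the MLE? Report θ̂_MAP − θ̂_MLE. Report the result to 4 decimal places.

Posterior is Beta(14, 36); MAP = (14−1)/(50−2) = 13/48 ≈ 0.27083.
MLE ignores the prior: θ̂_MLE = k/n = 10/40 ≈ 0.25000.
Difference = 13/48 − 10/40 = 1/48 ≈ 0.0208.

MAP − MLE = 0.0208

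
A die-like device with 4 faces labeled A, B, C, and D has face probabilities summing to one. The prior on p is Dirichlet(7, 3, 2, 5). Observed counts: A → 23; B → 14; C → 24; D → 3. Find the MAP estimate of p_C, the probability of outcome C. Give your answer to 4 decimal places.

MAP estimate of p_C = 0.3247

The posterior is Dirichlet(αᵢ + nᵢ) = Dirichlet(30, 17, 26, 8).
For a Dirichlet(a₁,…,a_K) with all aᵢ > 1, the mode has j-th component (aⱼ − 1)/(Σaᵢ − K).
Here Σaᵢ = 81 and K = 4, so p_C = (26 − 1)/(81 − 4) = 25/77 ≈ 0.3247.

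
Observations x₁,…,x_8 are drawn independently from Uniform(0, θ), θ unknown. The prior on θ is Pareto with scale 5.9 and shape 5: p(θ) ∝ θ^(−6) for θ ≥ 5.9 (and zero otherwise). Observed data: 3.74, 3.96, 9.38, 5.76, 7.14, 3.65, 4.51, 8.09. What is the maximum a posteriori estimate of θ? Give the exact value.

The Uniform(0, θ) likelihood is θ^(−n) for θ ≥ max(xᵢ), zero otherwise. Here max(xᵢ) = 9.38.
Posterior ∝ θ^(−6) · θ^(−8) = θ^(−14) on θ ≥ max(5.9, 9.38) = 9.38.
This density is strictly decreasing in θ, so the posterior mode lies at the lower boundary of the support.

θ̂_MAP = 9.38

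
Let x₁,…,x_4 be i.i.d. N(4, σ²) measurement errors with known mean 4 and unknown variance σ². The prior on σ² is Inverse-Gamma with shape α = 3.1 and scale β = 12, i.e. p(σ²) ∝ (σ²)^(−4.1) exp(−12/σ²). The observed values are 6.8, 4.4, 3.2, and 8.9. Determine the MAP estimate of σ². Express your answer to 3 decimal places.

σ̂²_MAP = 4.643

Sum of squared deviations about the known mean: SS = (6.8−4)² + (4.4−4)² + (3.2−4)² + (8.9−4)² = 32.65.
The Normal likelihood contributes (σ²)^(−n/2) exp(−SS/(2σ²)), so the posterior is Inverse-Gamma(α + n/2, β + SS/2) = Inverse-Gamma(5.1, 28.325).
The mode of Inverse-Gamma(a, b) is b/(a+1) = 28.325/6.1 ≈ 4.643.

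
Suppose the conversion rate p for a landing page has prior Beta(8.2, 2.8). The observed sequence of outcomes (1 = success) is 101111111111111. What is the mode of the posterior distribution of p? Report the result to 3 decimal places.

p̂_MAP = 0.883

Prior: Beta(8.2, 2.8).
Data: 14 successes in 15 trials (from the sequence). The binomial likelihood contributes p^14(1−p)^1, so the posterior is Beta(8.2+14, 2.8+1) = Beta(22.2, 3.8).
For Beta(a, b) with a, b > 1 the mode is (a−1)/(a+b−2) = 21.2/24 ≈ 0.883.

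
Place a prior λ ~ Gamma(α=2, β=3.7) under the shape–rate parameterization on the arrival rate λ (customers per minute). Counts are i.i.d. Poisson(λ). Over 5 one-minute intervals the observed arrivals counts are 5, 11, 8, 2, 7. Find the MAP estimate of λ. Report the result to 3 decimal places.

Σxᵢ = 5+11+8+2+7 = 33, with n = 5.
Posterior ∝ λe^(−3.7λ) · λ^33e^(−5λ) = λ^34e^(−8.7λ), i.e. Gamma(shape=35, rate=8.7).
The mode of a Gamma(a, b) with a ≥ 1 (shape–rate) is (a−1)/b = 34/8.7 ≈ 3.908.

λ̂_MAP = 3.908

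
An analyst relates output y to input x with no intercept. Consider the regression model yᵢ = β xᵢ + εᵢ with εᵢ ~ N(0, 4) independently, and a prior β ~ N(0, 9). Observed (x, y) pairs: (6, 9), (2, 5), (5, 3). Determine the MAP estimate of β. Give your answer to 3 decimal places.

β̂_MAP = 1.207

log p(β | y) = −Σ(yᵢ − βxᵢ)²/(2·4) − β²/(2·9) + const.
Setting the derivative to zero: Σxᵢ(yᵢ − βxᵢ)/4 − β/9 = 0, so β = Σxᵢyᵢ / (Σxᵢ² + σ²/τ²).
Σxᵢyᵢ = 6·9 + 2·5 + 5·3 = 79; Σxᵢ² = 65; σ²/τ² = 4/9.
β̂_MAP = 79 / (65 + 4/9) = 79/(589/9) = 711/589 ≈ 1.207.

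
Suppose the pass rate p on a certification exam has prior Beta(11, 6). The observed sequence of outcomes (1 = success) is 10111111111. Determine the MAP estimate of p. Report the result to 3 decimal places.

p̂_MAP = 0.769

Prior: Beta(11, 6).
Data: 10 successes in 11 trials (from the sequence). The binomial likelihood contributes p^10(1−p)^1, so the posterior is Beta(11+10, 6+1) = Beta(21, 7).
For Beta(a, b) with a, b > 1 the mode is (a−1)/(a+b−2) = 20/26 ≈ 0.769.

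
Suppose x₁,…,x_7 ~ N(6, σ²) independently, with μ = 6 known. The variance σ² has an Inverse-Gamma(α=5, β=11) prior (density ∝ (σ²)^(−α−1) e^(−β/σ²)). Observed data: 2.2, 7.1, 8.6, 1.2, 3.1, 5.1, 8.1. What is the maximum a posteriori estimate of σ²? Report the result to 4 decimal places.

Sum of squared deviations about the known mean: SS = (2.2−6)² + (7.1−6)² + (8.6−6)² + (1.2−6)² + (3.1−6)² + (5.1−6)² + (8.1−6)² = 59.08.
The Normal likelihood contributes (σ²)^(−n/2) exp(−SS/(2σ²)), so the posterior is Inverse-Gamma(α + n/2, β + SS/2) = Inverse-Gamma(8.5, 40.54).
The mode of Inverse-Gamma(a, b) is b/(a+1) = 40.54/9.5 ≈ 4.2674.

σ̂²_MAP = 4.2674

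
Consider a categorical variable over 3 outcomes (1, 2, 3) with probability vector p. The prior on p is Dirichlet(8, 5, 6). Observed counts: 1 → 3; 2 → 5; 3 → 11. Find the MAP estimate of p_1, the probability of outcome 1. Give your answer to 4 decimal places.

The posterior is Dirichlet(αᵢ + nᵢ) = Dirichlet(11, 10, 17).
For a Dirichlet(a₁,…,a_K) with all aᵢ > 1, the mode has j-th component (aⱼ − 1)/(Σaᵢ − K).
Here Σaᵢ = 38 and K = 3, so p_1 = (11 − 1)/(38 − 3) = 10/35 ≈ 0.2857.

MAP estimate: 0.2857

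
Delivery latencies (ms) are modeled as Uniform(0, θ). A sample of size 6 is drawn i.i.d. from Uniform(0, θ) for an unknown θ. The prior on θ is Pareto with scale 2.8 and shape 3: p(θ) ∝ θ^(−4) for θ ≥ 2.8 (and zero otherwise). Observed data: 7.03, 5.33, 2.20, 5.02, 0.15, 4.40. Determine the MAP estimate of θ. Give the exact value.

The Uniform(0, θ) likelihood is θ^(−n) for θ ≥ max(xᵢ), zero otherwise. Here max(xᵢ) = 7.03.
Posterior ∝ θ^(−4) · θ^(−6) = θ^(−10) on θ ≥ max(2.8, 7.03) = 7.03.
This density is strictly decreasing in θ, so the posterior mode lies at the lower boundary of the support.

θ̂_MAP = 7.03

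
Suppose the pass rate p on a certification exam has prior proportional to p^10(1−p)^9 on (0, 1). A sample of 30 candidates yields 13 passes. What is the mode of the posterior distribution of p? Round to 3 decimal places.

p̂_MAP = 0.469

The prior density ∝ p^10(1−p)^9 is the kernel of Beta(11, 10).
Data: 13 successes in 30 trials. The binomial likelihood contributes p^13(1−p)^17, so the posterior is Beta(11+13, 10+17) = Beta(24, 27).
For Beta(a, b) with a, b > 1 the mode is (a−1)/(a+b−2) = 23/49 ≈ 0.469.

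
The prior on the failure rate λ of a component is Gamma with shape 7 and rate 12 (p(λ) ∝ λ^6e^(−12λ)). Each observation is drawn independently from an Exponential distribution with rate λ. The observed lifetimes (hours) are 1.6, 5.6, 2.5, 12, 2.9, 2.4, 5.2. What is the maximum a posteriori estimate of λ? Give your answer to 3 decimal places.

λ̂_MAP = 0.294

The Exponential(rate=λ) likelihood is ∝ λ^n e^(−λΣtᵢ). Here n = 7 and Σtᵢ = 1.6 + 5.6 + 2.5 + 12 + 2.9 + 2.4 + 5.2 = 32.2.
Posterior ∝ λ^6e^(−12λ) · λ^7e^(−32.2λ) = λ^13e^(−44.2λ), i.e. Gamma(14, 44.2).
Mode = (a−1)/b = 13/44.2 ≈ 0.294.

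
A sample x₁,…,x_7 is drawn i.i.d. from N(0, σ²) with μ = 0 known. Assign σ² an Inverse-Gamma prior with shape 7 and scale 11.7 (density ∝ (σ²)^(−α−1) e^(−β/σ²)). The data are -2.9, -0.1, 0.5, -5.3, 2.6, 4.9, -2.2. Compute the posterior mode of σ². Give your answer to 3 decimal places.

Sum of squared deviations about the known mean: SS = (-2.9−0)² + (-0.1−0)² + (0.5−0)² + (-5.3−0)² + (2.6−0)² + (4.9−0)² + (-2.2−0)² = 72.37.
The Normal likelihood contributes (σ²)^(−n/2) exp(−SS/(2σ²)), so the posterior is Inverse-Gamma(α + n/2, β + SS/2) = Inverse-Gamma(10.5, 47.885).
The mode of Inverse-Gamma(a, b) is b/(a+1) = 47.885/11.5 ≈ 4.164.

σ̂²_MAP = 4.164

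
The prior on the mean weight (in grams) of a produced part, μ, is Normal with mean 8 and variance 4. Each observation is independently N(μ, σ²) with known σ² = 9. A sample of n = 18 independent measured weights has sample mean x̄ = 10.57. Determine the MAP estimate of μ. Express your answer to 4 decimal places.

n = 18, x̄ = 10.57.
For a Normal prior and Normal likelihood with known variance, the posterior is Normal; its mode equals its mean, the precision-weighted average.
Prior precision 1/σ₀² = 1/4 = 0.25; data precision n/σ² = 18/9 = 2.
μ̂ = (0.25·8 + 2·10.57) / (0.25 + 2) = 23.14/2.25 = 2314/225 ≈ 10.2844.

μ̂_MAP = 10.2844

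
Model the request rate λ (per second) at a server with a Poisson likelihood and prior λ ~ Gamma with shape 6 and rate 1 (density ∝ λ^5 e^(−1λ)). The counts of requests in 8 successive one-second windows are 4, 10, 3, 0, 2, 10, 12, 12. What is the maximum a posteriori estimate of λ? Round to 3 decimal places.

λ̂_MAP = 6.444

Σxᵢ = 4+10+3+0+2+10+12+12 = 53, with n = 8.
Posterior ∝ λ^5e^(−1λ) · λ^53e^(−8λ) = λ^58e^(−9λ), i.e. Gamma(shape=59, rate=9).
The mode of a Gamma(a, b) with a ≥ 1 (shape–rate) is (a−1)/b = 58/9 ≈ 6.444.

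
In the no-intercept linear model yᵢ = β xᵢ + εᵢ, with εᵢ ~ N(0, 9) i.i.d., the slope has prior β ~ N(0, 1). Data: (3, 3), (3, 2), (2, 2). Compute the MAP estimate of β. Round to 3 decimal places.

β̂_MAP = 0.613

log p(β | y) = −Σ(yᵢ − βxᵢ)²/(2·9) − β²/(2·1) + const.
Setting the derivative to zero: Σxᵢ(yᵢ − βxᵢ)/9 − β/1 = 0, so β = Σxᵢyᵢ / (Σxᵢ² + σ²/τ²).
Σxᵢyᵢ = 3·3 + 3·2 + 2·2 = 19; Σxᵢ² = 22; σ²/τ² = 9.
β̂_MAP = 19 / (22 + 9) = 19/31 ≈ 0.613.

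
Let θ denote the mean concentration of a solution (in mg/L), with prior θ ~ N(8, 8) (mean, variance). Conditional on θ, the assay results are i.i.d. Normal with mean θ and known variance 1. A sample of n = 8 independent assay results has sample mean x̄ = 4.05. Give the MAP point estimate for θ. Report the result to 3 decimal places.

θ̂_MAP = 4.111

n = 8, x̄ = 4.05.
For a Normal prior and Normal likelihood with known variance, the posterior is Normal; its mode equals its mean, the precision-weighted average.
Prior precision 1/σ₀² = 1/8 = 0.125; data precision n/σ² = 8/1 = 8.
θ̂ = (0.125·8 + 8·4.05) / (0.125 + 8) = 33.4/8.125 = 1336/325 ≈ 4.111.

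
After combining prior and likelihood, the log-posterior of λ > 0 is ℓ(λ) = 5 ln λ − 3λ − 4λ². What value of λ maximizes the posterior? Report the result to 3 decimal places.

ℓ'(λ) = 5/λ − 3 − 8λ. Setting this to zero and multiplying by λ: 8λ² + 3λ − 5 = 0.
λ = (−3 + √(3² + 4·8·5)) / (2·8) = (−3 + √169) / 16 = (−3 + 13)/16 = 5/8.
ℓ''(λ) = −5/λ² − 8 < 0, confirming a maximum.

λ̂_MAP = 0.625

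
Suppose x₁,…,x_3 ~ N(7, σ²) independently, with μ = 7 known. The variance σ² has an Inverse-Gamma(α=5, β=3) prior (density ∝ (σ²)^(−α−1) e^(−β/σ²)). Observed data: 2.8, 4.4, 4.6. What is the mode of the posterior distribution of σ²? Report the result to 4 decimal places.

σ̂²_MAP = 2.4107

Sum of squared deviations about the known mean: SS = (2.8−7)² + (4.4−7)² + (4.6−7)² = 30.16.
The Normal likelihood contributes (σ²)^(−n/2) exp(−SS/(2σ²)), so the posterior is Inverse-Gamma(α + n/2, β + SS/2) = Inverse-Gamma(6.5, 18.08).
The mode of Inverse-Gamma(a, b) is b/(a+1) = 18.08/7.5 ≈ 2.4107.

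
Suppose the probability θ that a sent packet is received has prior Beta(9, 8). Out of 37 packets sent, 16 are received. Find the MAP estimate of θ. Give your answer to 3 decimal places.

θ̂_MAP = 0.462

Prior: Beta(9, 8).
Data: 16 successes in 37 trials. The binomial likelihood contributes θ^16(1−θ)^21, so the posterior is Beta(9+16, 8+21) = Beta(25, 29).
For Beta(a, b) with a, b > 1 the mode is (a−1)/(a+b−2) = 24/52 ≈ 0.462.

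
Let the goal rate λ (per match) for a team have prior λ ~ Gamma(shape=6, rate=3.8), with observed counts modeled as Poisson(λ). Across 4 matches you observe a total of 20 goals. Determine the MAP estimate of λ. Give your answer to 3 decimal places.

λ̂_MAP = 3.205

Σxᵢ = 20, n = 4.
Posterior ∝ λ^5e^(−3.8λ) · λ^20e^(−4λ) = λ^25e^(−7.8λ), i.e. Gamma(shape=26, rate=7.8).
The mode of a Gamma(a, b) with a ≥ 1 (shape–rate) is (a−1)/b = 25/7.8 ≈ 3.205.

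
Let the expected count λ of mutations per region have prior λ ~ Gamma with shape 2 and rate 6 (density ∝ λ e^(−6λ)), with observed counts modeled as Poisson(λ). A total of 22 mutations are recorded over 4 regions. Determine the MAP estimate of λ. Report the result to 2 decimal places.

λ̂_MAP = 2.30

Σxᵢ = 22, n = 4.
Posterior ∝ λe^(−6λ) · λ^22e^(−4λ) = λ^23e^(−10λ), i.e. Gamma(shape=24, rate=10).
The mode of a Gamma(a, b) with a ≥ 1 (shape–rate) is (a−1)/b = 23/10 ≈ 2.30.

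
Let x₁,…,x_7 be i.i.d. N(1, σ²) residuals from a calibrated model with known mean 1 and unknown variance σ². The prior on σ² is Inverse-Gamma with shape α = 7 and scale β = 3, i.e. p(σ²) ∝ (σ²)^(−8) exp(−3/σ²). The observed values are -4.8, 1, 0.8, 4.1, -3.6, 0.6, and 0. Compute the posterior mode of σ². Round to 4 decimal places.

σ̂²_MAP = 3.1135

Sum of squared deviations about the known mean: SS = (-4.8−1)² + (1−1)² + (0.8−1)² + (4.1−1)² + (-3.6−1)² + (0.6−1)² + (0−1)² = 65.61.
The Normal likelihood contributes (σ²)^(−n/2) exp(−SS/(2σ²)), so the posterior is Inverse-Gamma(α + n/2, β + SS/2) = Inverse-Gamma(10.5, 35.805).
The mode of Inverse-Gamma(a, b) is b/(a+1) = 35.805/11.5 ≈ 3.1135.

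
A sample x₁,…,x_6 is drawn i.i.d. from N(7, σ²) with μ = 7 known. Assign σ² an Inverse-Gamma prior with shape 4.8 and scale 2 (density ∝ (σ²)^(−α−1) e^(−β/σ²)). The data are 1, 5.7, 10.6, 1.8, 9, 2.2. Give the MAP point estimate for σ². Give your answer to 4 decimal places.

Sum of squared deviations about the known mean: SS = (1−7)² + (5.7−7)² + (10.6−7)² + (1.8−7)² + (9−7)² + (2.2−7)² = 104.73.
The Normal likelihood contributes (σ²)^(−n/2) exp(−SS/(2σ²)), so the posterior is Inverse-Gamma(α + n/2, β + SS/2) = Inverse-Gamma(7.8, 54.365).
The mode of Inverse-Gamma(a, b) is b/(a+1) = 54.365/8.8 ≈ 6.1778.

σ̂²_MAP = 6.1778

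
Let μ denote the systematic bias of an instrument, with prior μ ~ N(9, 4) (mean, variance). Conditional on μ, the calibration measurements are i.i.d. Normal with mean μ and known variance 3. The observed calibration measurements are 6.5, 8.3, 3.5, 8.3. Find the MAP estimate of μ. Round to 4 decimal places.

n = 4; x̄ = (6.5 + 8.3 + 3.5 + 8.3)/4 = 26.6/4 = 6.65.
For a Normal prior and Normal likelihood with known variance, the posterior is Normal; its mode equals its mean, the precision-weighted average.
Prior precision 1/σ₀² = 1/4 = 0.25; data precision n/σ² = 4/3.
μ̂ = (0.25·9 + (4/3)·6.65) / (0.25 + 4/3) = (667/60)/(19/12) = 667/95 ≈ 7.0211.

μ̂_MAP = 7.0211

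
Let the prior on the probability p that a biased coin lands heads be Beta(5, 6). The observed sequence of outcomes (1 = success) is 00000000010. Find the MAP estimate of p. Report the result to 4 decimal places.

p̂_MAP = 0.2500

Prior: Beta(5, 6).
Data: 1 success in 11 trials (from the sequence). The binomial likelihood contributes p(1−p)^10, so the posterior is Beta(5+1, 6+10) = Beta(6, 16).
For Beta(a, b) with a, b > 1 the mode is (a−1)/(a+b−2) = 5/20 ≈ 0.2500.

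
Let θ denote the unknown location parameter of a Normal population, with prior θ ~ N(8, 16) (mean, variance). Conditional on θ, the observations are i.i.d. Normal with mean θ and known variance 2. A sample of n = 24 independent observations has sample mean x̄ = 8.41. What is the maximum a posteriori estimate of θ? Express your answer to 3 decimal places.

n = 24, x̄ = 8.41.
For a Normal prior and Normal likelihood with known variance, the posterior is Normal; its mode equals its mean, the precision-weighted average.
Prior precision 1/σ₀² = 1/16 = 0.0625; data precision n/σ² = 24/2 = 12.
θ̂ = (0.0625·8 + 12·8.41) / (0.0625 + 12) = 101.42/12.0625 = 40568/4825 ≈ 8.408.

θ̂_MAP = 8.408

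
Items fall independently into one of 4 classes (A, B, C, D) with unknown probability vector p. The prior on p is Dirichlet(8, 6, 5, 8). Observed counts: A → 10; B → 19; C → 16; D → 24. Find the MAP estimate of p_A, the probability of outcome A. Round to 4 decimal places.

MAP estimate of p_A = 0.1848

The posterior is Dirichlet(αᵢ + nᵢ) = Dirichlet(18, 25, 21, 32).
For a Dirichlet(a₁,…,a_K) with all aᵢ > 1, the mode has j-th component (aⱼ − 1)/(Σaᵢ − K).
Here Σaᵢ = 96 and K = 4, so p_A = (18 − 1)/(96 − 4) = 17/92 ≈ 0.1848.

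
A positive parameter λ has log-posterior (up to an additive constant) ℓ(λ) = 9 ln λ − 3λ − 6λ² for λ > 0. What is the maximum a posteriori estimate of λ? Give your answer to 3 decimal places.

λ̂_MAP = 0.750

ℓ'(λ) = 9/λ − 3 − 12λ. Setting this to zero and multiplying by λ: 12λ² + 3λ − 9 = 0.
λ = (−3 + √(3² + 4·12·9)) / (2·12) = (−3 + √441) / 24 = (−3 + 21)/24 = 3/4.
ℓ''(λ) = −9/λ² − 12 < 0, confirming a maximum.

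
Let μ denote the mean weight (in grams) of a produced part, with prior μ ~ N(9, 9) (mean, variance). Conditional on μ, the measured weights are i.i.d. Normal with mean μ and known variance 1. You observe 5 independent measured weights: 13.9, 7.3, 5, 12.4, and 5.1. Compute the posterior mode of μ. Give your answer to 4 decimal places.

n = 5; x̄ = (13.9 + 7.3 + 5 + 12.4 + 5.1)/5 = 43.7/5 = 8.74.
For a Normal prior and Normal likelihood with known variance, the posterior is Normal; its mode equals its mean, the precision-weighted average.
Prior precision 1/σ₀² = 1/9; data precision n/σ² = 5/1 = 5.
μ̂ = ((1/9)·9 + 5·8.74) / (1/9 + 5) = 44.7/(46/9) = 4023/460 ≈ 8.7457.

μ̂_MAP = 8.7457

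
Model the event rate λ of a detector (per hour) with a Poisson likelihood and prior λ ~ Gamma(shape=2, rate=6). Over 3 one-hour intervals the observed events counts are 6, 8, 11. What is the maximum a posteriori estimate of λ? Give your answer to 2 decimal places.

Σxᵢ = 6+8+11 = 25, with n = 3.
Posterior ∝ λe^(−6λ) · λ^25e^(−3λ) = λ^26e^(−9λ), i.e. Gamma(shape=27, rate=9).
The mode of a Gamma(a, b) with a ≥ 1 (shape–rate) is (a−1)/b = 26/9 ≈ 2.89.

λ̂_MAP = 2.89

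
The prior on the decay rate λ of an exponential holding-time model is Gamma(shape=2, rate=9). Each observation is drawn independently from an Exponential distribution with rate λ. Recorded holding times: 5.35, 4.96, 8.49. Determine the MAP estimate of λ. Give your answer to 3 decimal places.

λ̂_MAP = 0.144

The Exponential(rate=λ) likelihood is ∝ λ^n e^(−λΣtᵢ). Here n = 3 and Σtᵢ = 5.35 + 4.96 + 8.49 = 18.80.
Posterior ∝ λe^(−9λ) · λ^3e^(−18.80λ) = λ^4e^(−27.80λ), i.e. Gamma(5, 27.80).
Mode = (a−1)/b = 4/27.80 ≈ 0.144.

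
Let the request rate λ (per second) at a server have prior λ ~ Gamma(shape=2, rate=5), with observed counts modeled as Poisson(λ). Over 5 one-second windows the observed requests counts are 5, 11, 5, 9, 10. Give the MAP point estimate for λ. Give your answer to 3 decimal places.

Σxᵢ = 5+11+5+9+10 = 40, with n = 5.
Posterior ∝ λe^(−5λ) · λ^40e^(−5λ) = λ^41e^(−10λ), i.e. Gamma(shape=42, rate=10).
The mode of a Gamma(a, b) with a ≥ 1 (shape–rate) is (a−1)/b = 41/10 ≈ 4.100.

λ̂_MAP = 4.100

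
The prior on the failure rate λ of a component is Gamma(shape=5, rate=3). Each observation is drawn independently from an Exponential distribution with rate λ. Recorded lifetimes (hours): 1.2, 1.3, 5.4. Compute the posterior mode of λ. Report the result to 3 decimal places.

The Exponential(rate=λ) likelihood is ∝ λ^n e^(−λΣtᵢ). Here n = 3 and Σtᵢ = 1.2 + 1.3 + 5.4 = 7.9.
Posterior ∝ λ^4e^(−3λ) · λ^3e^(−7.9λ) = λ^7e^(−10.9λ), i.e. Gamma(8, 10.9).
Mode = (a−1)/b = 7/10.9 ≈ 0.642.

λ̂_MAP = 0.642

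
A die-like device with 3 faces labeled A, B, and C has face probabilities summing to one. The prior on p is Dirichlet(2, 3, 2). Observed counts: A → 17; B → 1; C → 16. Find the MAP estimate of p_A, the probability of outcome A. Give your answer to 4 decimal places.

The posterior is Dirichlet(αᵢ + nᵢ) = Dirichlet(19, 4, 18).
For a Dirichlet(a₁,…,a_K) with all aᵢ > 1, the mode has j-th component (aⱼ − 1)/(Σaᵢ − K).
Here Σaᵢ = 41 and K = 3, so p_A = (19 − 1)/(41 − 3) = 18/38 ≈ 0.4737.

MAP estimate of p_A = 0.4737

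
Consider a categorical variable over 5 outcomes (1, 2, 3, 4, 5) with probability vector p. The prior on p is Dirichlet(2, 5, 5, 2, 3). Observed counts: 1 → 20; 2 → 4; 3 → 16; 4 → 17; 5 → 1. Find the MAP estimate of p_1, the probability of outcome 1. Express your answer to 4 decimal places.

The posterior is Dirichlet(αᵢ + nᵢ) = Dirichlet(22, 9, 21, 19, 4).
For a Dirichlet(a₁,…,a_K) with all aᵢ > 1, the mode has j-th component (aⱼ − 1)/(Σaᵢ − K).
Here Σaᵢ = 75 and K = 5, so p_1 = (22 − 1)/(75 − 5) = 21/70 ≈ 0.3000.

MAP estimate: 0.3000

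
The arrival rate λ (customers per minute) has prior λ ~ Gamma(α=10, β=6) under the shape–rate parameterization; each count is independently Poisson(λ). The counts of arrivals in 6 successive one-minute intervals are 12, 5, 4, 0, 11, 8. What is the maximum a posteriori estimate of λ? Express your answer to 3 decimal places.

λ̂_MAP = 4.083

Σxᵢ = 12+5+4+0+11+8 = 40, with n = 6.
Posterior ∝ λ^9e^(−6λ) · λ^40e^(−6λ) = λ^49e^(−12λ), i.e. Gamma(shape=50, rate=12).
The mode of a Gamma(a, b) with a ≥ 1 (shape–rate) is (a−1)/b = 49/12 ≈ 4.083.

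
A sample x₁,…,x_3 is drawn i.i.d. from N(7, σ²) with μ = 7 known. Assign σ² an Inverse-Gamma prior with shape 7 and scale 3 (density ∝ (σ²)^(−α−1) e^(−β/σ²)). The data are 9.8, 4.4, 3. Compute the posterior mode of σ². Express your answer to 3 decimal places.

σ̂²_MAP = 1.926

Sum of squared deviations about the known mean: SS = (9.8−7)² + (4.4−7)² + (3−7)² = 30.6.
The Normal likelihood contributes (σ²)^(−n/2) exp(−SS/(2σ²)), so the posterior is Inverse-Gamma(α + n/2, β + SS/2) = Inverse-Gamma(8.5, 18.3).
The mode of Inverse-Gamma(a, b) is b/(a+1) = 18.3/9.5 ≈ 1.926.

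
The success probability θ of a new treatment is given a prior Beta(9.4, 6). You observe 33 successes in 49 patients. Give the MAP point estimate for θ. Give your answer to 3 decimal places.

Prior: Beta(9.4, 6).
Data: 33 successes in 49 trials. The binomial likelihood contributes θ^33(1−θ)^16, so the posterior is Beta(9.4+33, 6+16) = Beta(42.4, 22).
For Beta(a, b) with a, b > 1 the mode is (a−1)/(a+b−2) = 41.4/62.4 ≈ 0.663.

θ̂_MAP = 0.663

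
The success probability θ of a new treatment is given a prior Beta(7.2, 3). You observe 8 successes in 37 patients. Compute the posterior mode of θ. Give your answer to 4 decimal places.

Prior: Beta(7.2, 3).
Data: 8 successes in 37 trials. The binomial likelihood contributes θ^8(1−θ)^29, so the posterior is Beta(7.2+8, 3+29) = Beta(15.2, 32).
For Beta(a, b) with a, b > 1 the mode is (a−1)/(a+b−2) = 14.2/45.2 ≈ 0.3142.

θ̂_MAP = 0.3142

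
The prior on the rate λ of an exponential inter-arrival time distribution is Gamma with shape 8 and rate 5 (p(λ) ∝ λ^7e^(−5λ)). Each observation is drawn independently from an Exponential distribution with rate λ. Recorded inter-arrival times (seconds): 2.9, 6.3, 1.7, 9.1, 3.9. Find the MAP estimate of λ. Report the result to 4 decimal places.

The Exponential(rate=λ) likelihood is ∝ λ^n e^(−λΣtᵢ). Here n = 5 and Σtᵢ = 2.9 + 6.3 + 1.7 + 9.1 + 3.9 = 23.9.
Posterior ∝ λ^7e^(−5λ) · λ^5e^(−23.9λ) = λ^12e^(−28.9λ), i.e. Gamma(13, 28.9).
Mode = (a−1)/b = 12/28.9 ≈ 0.4152.

λ̂_MAP = 0.4152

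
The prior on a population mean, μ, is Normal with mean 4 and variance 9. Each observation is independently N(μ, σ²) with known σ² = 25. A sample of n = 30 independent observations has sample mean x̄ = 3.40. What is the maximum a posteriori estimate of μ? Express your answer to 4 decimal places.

μ̂_MAP = 3.4508

n = 30, x̄ = 3.40.
For a Normal prior and Normal likelihood with known variance, the posterior is Normal; its mode equals its mean, the precision-weighted average.
Prior precision 1/σ₀² = 1/9; data precision n/σ² = 30/25 = 1.2.
μ̂ = ((1/9)·4 + 1.2·3.4) / (1/9 + 1.2) = (1018/225)/(59/45) = 1018/295 ≈ 3.4508.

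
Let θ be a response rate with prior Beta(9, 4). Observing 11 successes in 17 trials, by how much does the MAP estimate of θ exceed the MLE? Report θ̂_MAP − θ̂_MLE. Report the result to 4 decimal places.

Posterior is Beta(20, 10); MAP = (20−1)/(30−2) = 19/28 ≈ 0.67857.
MLE ignores the prior: θ̂_MLE = k/n = 11/17 ≈ 0.64706.
Difference = 19/28 − 11/17 = 15/476 ≈ 0.0315.

MAP − MLE = 0.0315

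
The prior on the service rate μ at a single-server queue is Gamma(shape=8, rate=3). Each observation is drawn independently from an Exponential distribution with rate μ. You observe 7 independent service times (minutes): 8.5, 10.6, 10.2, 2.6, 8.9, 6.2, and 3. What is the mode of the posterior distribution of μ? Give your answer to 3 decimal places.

The Exponential(rate=μ) likelihood is ∝ μ^n e^(−μΣtᵢ). Here n = 7 and Σtᵢ = 8.5 + 10.6 + 10.2 + 2.6 + 8.9 + 6.2 + 3 = 50.
Posterior ∝ μ^7e^(−3μ) · μ^7e^(−50μ) = μ^14e^(−53μ), i.e. Gamma(15, 53).
Mode = (a−1)/b = 14/53 ≈ 0.264.

μ̂_MAP = 0.264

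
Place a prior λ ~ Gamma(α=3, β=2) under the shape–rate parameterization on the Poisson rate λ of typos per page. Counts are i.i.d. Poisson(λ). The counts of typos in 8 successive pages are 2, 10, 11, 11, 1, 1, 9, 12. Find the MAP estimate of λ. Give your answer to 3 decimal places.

Σxᵢ = 2+10+11+11+1+1+9+12 = 57, with n = 8.
Posterior ∝ λ^2e^(−2λ) · λ^57e^(−8λ) = λ^59e^(−10λ), i.e. Gamma(shape=60, rate=10).
The mode of a Gamma(a, b) with a ≥ 1 (shape–rate) is (a−1)/b = 59/10 ≈ 5.900.

λ̂_MAP = 5.900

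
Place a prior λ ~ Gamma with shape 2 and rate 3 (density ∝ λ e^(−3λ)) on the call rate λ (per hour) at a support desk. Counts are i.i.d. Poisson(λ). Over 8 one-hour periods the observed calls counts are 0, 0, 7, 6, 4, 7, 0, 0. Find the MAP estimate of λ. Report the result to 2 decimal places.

λ̂_MAP = 2.27

Σxᵢ = 0+0+7+6+4+7+0+0 = 24, with n = 8.
Posterior ∝ λe^(−3λ) · λ^24e^(−8λ) = λ^25e^(−11λ), i.e. Gamma(shape=26, rate=11).
The mode of a Gamma(a, b) with a ≥ 1 (shape–rate) is (a−1)/b = 25/11 ≈ 2.27.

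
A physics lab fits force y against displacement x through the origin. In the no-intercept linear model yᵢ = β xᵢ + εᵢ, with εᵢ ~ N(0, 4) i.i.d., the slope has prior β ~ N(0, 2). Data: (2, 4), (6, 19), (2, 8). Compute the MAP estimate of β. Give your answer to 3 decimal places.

β̂_MAP = 3.000

log p(β | y) = −Σ(yᵢ − βxᵢ)²/(2·4) − β²/(2·2) + const.
Setting the derivative to zero: Σxᵢ(yᵢ − βxᵢ)/4 − β/2 = 0, so β = Σxᵢyᵢ / (Σxᵢ² + σ²/τ²).
Σxᵢyᵢ = 2·4 + 6·19 + 2·8 = 138; Σxᵢ² = 44; σ²/τ² = 2.
β̂_MAP = 138 / (44 + 2) = 138/46 ≈ 3.000.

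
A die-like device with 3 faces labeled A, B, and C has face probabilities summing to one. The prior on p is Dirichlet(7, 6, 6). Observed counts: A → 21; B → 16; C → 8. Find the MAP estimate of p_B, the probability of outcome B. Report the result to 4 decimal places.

MAP estimate of p_B = 0.3443

The posterior is Dirichlet(αᵢ + nᵢ) = Dirichlet(28, 22, 14).
For a Dirichlet(a₁,…,a_K) with all aᵢ > 1, the mode has j-th component (aⱼ − 1)/(Σaᵢ − K).
Here Σaᵢ = 64 and K = 3, so p_B = (22 − 1)/(64 − 3) = 21/61 ≈ 0.3443.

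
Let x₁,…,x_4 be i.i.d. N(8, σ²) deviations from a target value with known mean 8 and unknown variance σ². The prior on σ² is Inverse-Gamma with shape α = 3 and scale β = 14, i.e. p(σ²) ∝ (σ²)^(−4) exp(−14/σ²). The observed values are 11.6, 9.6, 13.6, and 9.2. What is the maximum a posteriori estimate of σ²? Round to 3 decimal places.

Sum of squared deviations about the known mean: SS = (11.6−8)² + (9.6−8)² + (13.6−8)² + (9.2−8)² = 48.32.
The Normal likelihood contributes (σ²)^(−n/2) exp(−SS/(2σ²)), so the posterior is Inverse-Gamma(α + n/2, β + SS/2) = Inverse-Gamma(5, 38.16).
The mode of Inverse-Gamma(a, b) is b/(a+1) = 38.16/6 ≈ 6.360.

σ̂²_MAP = 6.360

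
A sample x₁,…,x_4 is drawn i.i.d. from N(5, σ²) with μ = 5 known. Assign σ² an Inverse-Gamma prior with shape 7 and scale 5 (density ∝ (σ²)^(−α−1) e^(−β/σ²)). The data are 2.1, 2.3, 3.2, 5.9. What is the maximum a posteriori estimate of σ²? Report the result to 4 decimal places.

Sum of squared deviations about the known mean: SS = (2.1−5)² + (2.3−5)² + (3.2−5)² + (5.9−5)² = 19.75.
The Normal likelihood contributes (σ²)^(−n/2) exp(−SS/(2σ²)), so the posterior is Inverse-Gamma(α + n/2, β + SS/2) = Inverse-Gamma(9, 14.875).
The mode of Inverse-Gamma(a, b) is b/(a+1) = 14.875/10 ≈ 1.4875.

σ̂²_MAP = 1.4875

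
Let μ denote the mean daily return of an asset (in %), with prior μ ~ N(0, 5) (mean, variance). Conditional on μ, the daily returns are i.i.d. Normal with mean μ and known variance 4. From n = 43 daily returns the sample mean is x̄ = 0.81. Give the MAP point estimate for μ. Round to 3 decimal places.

n = 43, x̄ = 0.81.
For a Normal prior and Normal likelihood with known variance, the posterior is Normal; its mode equals its mean, the precision-weighted average.
Prior precision 1/σ₀² = 1/5 = 0.2; data precision n/σ² = 43/4 = 10.75.
μ̂ = (0.2·0 + 10.75·0.81) / (0.2 + 10.75) = 8.7075/10.95 = 1161/1460 ≈ 0.795.

μ̂_MAP = 0.795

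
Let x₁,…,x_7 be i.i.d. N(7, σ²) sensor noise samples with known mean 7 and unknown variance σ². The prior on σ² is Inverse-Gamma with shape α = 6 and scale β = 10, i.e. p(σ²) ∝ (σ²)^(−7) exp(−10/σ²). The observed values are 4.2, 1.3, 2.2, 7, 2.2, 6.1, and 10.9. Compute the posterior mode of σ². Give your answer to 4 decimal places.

Sum of squared deviations about the known mean: SS = (4.2−7)² + (1.3−7)² + (2.2−7)² + (7−7)² + (2.2−7)² + (6.1−7)² + (10.9−7)² = 102.43.
The Normal likelihood contributes (σ²)^(−n/2) exp(−SS/(2σ²)), so the posterior is Inverse-Gamma(α + n/2, β + SS/2) = Inverse-Gamma(9.5, 61.215).
The mode of Inverse-Gamma(a, b) is b/(a+1) = 61.215/10.5 ≈ 5.8300.

σ̂²_MAP = 5.8300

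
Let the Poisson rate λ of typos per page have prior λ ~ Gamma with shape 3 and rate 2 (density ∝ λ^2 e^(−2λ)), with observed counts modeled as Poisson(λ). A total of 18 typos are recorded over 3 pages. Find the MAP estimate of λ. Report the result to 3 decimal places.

λ̂_MAP = 4.000

Σxᵢ = 18, n = 3.
Posterior ∝ λ^2e^(−2λ) · λ^18e^(−3λ) = λ^20e^(−5λ), i.e. Gamma(shape=21, rate=5).
The mode of a Gamma(a, b) with a ≥ 1 (shape–rate) is (a−1)/b = 20/5 ≈ 4.000.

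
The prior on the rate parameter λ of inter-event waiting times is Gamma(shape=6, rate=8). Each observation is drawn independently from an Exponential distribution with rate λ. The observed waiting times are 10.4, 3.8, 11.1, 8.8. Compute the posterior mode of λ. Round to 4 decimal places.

λ̂_MAP = 0.2138

The Exponential(rate=λ) likelihood is ∝ λ^n e^(−λΣtᵢ). Here n = 4 and Σtᵢ = 10.4 + 3.8 + 11.1 + 8.8 = 34.1.
Posterior ∝ λ^5e^(−8λ) · λ^4e^(−34.1λ) = λ^9e^(−42.1λ), i.e. Gamma(10, 42.1).
Mode = (a−1)/b = 9/42.1 ≈ 0.2138.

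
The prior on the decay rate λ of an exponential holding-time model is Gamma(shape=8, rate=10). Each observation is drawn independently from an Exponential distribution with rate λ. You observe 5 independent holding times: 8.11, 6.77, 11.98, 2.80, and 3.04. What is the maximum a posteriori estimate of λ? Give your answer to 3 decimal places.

λ̂_MAP = 0.281

The Exponential(rate=λ) likelihood is ∝ λ^n e^(−λΣtᵢ). Here n = 5 and Σtᵢ = 8.11 + 6.77 + 11.98 + 2.80 + 3.04 = 32.70.
Posterior ∝ λ^7e^(−10λ) · λ^5e^(−32.70λ) = λ^12e^(−42.70λ), i.e. Gamma(13, 42.70).
Mode = (a−1)/b = 12/42.70 ≈ 0.281.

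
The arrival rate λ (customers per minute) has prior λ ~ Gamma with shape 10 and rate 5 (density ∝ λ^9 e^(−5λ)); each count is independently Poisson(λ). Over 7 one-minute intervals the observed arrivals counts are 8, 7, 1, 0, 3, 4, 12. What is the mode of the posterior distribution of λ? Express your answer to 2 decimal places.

λ̂_MAP = 3.67

Σxᵢ = 8+7+1+0+3+4+12 = 35, with n = 7.
Posterior ∝ λ^9e^(−5λ) · λ^35e^(−7λ) = λ^44e^(−12λ), i.e. Gamma(shape=45, rate=12).
The mode of a Gamma(a, b) with a ≥ 1 (shape–rate) is (a−1)/b = 44/12 ≈ 3.67.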